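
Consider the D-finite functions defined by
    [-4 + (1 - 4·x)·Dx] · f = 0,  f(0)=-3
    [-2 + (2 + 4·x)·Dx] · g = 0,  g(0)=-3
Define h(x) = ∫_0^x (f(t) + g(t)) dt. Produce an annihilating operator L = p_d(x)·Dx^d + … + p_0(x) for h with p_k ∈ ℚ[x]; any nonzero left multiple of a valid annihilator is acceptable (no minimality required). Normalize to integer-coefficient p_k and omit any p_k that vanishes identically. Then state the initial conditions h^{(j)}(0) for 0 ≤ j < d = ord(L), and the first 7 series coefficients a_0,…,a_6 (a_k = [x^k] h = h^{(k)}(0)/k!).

L = (-12 - 16·x)·Dx + (11 + 40·x + 48·x^2)·Dx^2 + (-1 - 2·x + 16·x^2 + 32·x^3)·Dx^3  (order 3).
h: a_k = 0, -6, -15/2, -31/2, -387/8, -6129/40, -8199/16, …
ICs: h(0) = 0, h′(0) = -6, h′′(0) = -15.

f: a_k = -3, -12, -48, -192, -768, -3072, -12288, …
g: a_k = -3, -3, 3/2, -3/2, 15/8, -21/8, 63/16, …
L₀ := lclm(L_f,L_g); ord L₀ ≤ 1+1.
Integrate: L := L₀·Dx.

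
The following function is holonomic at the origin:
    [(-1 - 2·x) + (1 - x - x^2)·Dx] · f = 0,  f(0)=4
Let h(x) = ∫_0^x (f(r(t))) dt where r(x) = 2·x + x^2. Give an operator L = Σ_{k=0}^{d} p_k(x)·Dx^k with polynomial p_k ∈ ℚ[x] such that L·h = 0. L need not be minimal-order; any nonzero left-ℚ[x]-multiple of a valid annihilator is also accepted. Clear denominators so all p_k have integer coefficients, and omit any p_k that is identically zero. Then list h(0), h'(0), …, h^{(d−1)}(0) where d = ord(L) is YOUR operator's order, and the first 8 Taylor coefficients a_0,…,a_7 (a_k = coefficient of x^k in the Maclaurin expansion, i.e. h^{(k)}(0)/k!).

L = (2 + 10·x + 12·x^2 + 4·x^3)·Dx + (-1 + 2·x + 5·x^2 + 4·x^3 + x^4)·Dx^2  (order 2).
h: a_k = 0, 4, 4, 12, 32, 472/5, 868/3, 6380/7, …
ICs: h(0) = 0, h′(0) = 4.

f: a_k = 4, 4, 8, 12, 20, 32, 52, 84, …
Substitute x→r, Dx→(1/r')Dx; clear ⇒ L₀.
h=∫₀ˣh₀: take L = L₀·Dx.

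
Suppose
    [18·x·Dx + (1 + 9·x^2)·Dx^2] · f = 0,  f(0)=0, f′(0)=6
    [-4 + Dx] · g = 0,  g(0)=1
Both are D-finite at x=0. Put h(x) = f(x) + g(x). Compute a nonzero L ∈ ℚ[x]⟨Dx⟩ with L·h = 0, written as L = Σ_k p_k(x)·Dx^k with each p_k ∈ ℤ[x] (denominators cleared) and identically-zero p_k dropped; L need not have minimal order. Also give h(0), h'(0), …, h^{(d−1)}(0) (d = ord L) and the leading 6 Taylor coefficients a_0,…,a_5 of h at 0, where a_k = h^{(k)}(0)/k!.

f: a_k = 0, 6, 0, -18, 0, 486/5, …
g: a_k = 1, 4, 8, 32/3, 32/3, 128/15, …
L₀ := lclm(L_f,L_g); ord L₀ ≤ 2+1.
L = (36 - 144·x - 972·x^2 - 1296·x^3)·Dx + (-17 + 99·x^2 - 648·x^4)·Dx^2 + (2 + 9·x + 36·x^2 + 81·x^3 + 162·x^4)·Dx^3  (order 3).
h: a_k = 1, 10, 8, -22/3, 32/3, 1586/15, …
ICs: h(0) = 1, h′(0) = 10, h′′(0) = 16.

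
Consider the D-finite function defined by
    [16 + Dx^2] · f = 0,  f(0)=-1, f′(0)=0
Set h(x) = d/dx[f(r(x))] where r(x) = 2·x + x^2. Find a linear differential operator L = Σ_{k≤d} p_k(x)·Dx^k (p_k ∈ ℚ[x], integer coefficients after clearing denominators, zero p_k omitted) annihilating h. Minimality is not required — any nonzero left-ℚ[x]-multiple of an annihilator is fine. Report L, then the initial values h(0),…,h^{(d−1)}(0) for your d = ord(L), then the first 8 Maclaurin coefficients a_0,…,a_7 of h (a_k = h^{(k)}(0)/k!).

f: a_k = -1, 0, 8, 0, -32/3, 0, 256/45, 0, …
h₀=f(r): pull back L_f along r ⇒ L₀.
h₀' ⇒ L via d/dx closure of L₀.
L = (67 + 256·x + 384·x^2 + 256·x^3 + 64·x^4) + (-3 - 3·x)·Dx + (1 + 2·x + x^2)·Dx^2  (order 2).
h: a_k = 0, 64, 96, -1952/3, -5120/3, 9728/15, 105728/15, 2365184/315, …
ICs: h(0) = 0, h′(0) = 64.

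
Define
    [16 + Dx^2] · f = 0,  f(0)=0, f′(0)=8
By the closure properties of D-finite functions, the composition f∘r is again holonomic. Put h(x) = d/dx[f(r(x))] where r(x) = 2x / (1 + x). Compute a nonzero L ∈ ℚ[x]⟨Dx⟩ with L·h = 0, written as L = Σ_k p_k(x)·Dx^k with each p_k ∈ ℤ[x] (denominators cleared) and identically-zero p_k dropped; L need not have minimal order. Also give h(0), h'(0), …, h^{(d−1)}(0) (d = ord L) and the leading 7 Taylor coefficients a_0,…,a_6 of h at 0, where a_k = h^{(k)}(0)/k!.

f: a_k = 0, 8, 0, -64/3, 0, 256/15, 0, …
L₀ from L_f via x↦r, Dx↦r'^{-1}Dx.
Differentiate: ansatz ord ≤ ord L₀ ⇒ L.
L = (70 + 12·x + 6·x^2) + (6 + 18·x + 18·x^2 + 6·x^3)·Dx + (1 + 4·x + 6·x^2 + 4·x^3 + x^4)·Dx^2  (order 2).
h: a_k = 16, -32, -464, 1984, -6928/3, -6240, 1516976/45, …
ICs: h(0) = 16, h′(0) = -32.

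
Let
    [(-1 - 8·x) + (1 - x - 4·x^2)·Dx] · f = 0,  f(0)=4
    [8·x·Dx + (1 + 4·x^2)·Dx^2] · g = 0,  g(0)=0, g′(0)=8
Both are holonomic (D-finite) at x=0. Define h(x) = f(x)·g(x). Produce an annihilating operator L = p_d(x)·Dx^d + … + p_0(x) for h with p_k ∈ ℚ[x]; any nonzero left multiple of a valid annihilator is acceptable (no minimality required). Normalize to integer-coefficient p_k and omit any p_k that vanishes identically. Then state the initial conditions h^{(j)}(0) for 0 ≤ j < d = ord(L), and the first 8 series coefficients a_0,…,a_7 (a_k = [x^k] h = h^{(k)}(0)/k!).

L = (8 + 8·x + 96·x^2) + (2 + 8·x + 16·x^2 + 96·x^3)·Dx + (-1 + x + 4·x^3 + 16·x^4)·Dx^2  (order 2).
h: a_k = 0, 32, 32, 352/3, 736/3, 12256/15, 8992/5, 100256/21, …
ICs: h(0) = 0, h′(0) = 32.

f: a_k = 4, 4, 20, 36, 116, 260, 724, 1764, …
g: a_k = 0, 8, 0, -32/3, 0, 128/5, 0, -512/7, …
L₀ := L_f ⊗_s L_g (sym. prod.), ord ≤ 2.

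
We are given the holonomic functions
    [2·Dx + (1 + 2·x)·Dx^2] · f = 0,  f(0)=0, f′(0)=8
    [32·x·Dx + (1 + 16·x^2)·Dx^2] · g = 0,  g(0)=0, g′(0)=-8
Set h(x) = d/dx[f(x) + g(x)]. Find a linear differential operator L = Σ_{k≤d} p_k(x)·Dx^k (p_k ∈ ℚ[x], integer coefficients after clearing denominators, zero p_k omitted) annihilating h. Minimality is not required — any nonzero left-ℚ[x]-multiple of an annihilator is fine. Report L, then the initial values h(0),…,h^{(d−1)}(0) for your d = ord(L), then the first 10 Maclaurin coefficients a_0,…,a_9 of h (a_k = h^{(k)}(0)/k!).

f: a_k = 0, 8, -8, 32/3, -16, 128/5, -128/3, 512/7, -128, 2048/9, …
g: a_k = 0, -8, 0, 128/3, 0, -2048/5, 0, 32768/7, 0, -524288/9, …
L₀ := lclm(L_f,L_g); ord L₀ ≤ 2+2.
Differentiate: ansatz ord ≤ ord L₀ ⇒ L.
L = (-32 - 192·x + 1536·x^2 + 1024·x^3) + (-20 - 64·x + 576·x^2 + 3072·x^3 + 2048·x^4)·Dx + (-1 + 14·x + 32·x^2 + 256·x^3 + 768·x^4 + 512·x^5)·Dx^2  (order 2).
h: a_k = 0, -16, 160, -64, -1920, -256, 33280, -1024, -522240, -4096, …
ICs: h(0) = 0, h′(0) = -16.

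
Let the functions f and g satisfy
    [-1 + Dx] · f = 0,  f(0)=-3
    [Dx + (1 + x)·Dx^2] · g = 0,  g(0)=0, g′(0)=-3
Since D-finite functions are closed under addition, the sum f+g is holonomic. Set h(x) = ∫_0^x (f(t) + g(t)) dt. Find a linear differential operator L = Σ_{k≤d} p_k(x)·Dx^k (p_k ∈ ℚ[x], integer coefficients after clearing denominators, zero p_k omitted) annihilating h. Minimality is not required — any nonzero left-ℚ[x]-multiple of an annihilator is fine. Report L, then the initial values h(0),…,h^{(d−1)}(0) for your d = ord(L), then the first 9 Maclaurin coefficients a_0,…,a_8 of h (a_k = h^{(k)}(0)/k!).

f: a_k = -3, -3, -3/2, -1/2, -1/8, -1/40, -1/240, -1/1680, -1/13440, …
g: a_k = 0, -3, 3/2, -1, 3/4, -3/5, 1/2, -3/7, 3/8, …
f+g: L₀ = lclm(L_f,L_g), ord ≤ 1+2.
h=∫₀ˣh₀: take L = L₀·Dx.
L = (-3 - x)·Dx^2 + (1 - 2·x - x^2)·Dx^3 + (2 + 3·x + x^2)·Dx^4  (order 4).
h: a_k = 0, -3, -3, 0, -3/8, 1/8, -5/48, 17/240, -103/1920, …
ICs: h(0) = 0, h′(0) = -3, h′′(0) = -6, h′′′(0) = 0.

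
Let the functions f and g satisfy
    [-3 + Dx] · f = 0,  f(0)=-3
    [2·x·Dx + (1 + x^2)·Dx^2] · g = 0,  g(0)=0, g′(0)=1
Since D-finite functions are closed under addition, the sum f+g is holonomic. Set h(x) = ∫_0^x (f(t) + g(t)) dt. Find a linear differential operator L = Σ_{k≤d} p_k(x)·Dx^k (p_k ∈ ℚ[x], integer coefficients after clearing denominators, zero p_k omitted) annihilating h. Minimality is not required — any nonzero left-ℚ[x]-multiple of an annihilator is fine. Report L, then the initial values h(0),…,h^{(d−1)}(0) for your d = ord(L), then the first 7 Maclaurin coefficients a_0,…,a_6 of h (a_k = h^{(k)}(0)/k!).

f: a_k = -3, -9, -27/2, -27/2, -81/8, -243/40, -243/80, …
g: a_k = 0, 1, 0, -1/3, 0, 1/5, 0, …
h₀=f+g: left-lcm gives L₀, ord ≤ 3.
h=∫₀ˣh₀: take L = L₀·Dx.
L = (6 - 18·x - 18·x^2 - 18·x^3)·Dx^2 + (-11 - 12·x^2 - 9·x^4)·Dx^3 + (3 + 2·x + 6·x^2 + 2·x^3 + 3·x^4)·Dx^4  (order 4).
h: a_k = 0, -3, -4, -9/2, -83/24, -81/40, -47/48, …
ICs: h(0) = 0, h′(0) = -3, h′′(0) = -8, h′′′(0) = -27.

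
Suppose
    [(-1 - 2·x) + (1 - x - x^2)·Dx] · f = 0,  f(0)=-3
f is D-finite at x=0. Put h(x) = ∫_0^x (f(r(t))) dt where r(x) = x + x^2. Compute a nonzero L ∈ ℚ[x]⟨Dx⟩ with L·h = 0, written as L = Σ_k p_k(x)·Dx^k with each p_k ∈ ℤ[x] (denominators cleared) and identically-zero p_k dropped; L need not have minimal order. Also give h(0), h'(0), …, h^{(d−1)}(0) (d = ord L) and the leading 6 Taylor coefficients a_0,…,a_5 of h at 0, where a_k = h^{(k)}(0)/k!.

f: a_k = -3, -3, -6, -9, -15, -24, …
Substitute x→r, Dx→(1/r')Dx; clear ⇒ L₀.
∫: right-multiply L₀ by Dx.
L = (1 + 4·x + 6·x^2 + 4·x^3)·Dx + (-1 + x + 2·x^2 + 2·x^3 + x^4)·Dx^2  (order 2).
h: a_k = 0, -3, -3/2, -3, -21/4, -48/5, …
ICs: h(0) = 0, h′(0) = -3.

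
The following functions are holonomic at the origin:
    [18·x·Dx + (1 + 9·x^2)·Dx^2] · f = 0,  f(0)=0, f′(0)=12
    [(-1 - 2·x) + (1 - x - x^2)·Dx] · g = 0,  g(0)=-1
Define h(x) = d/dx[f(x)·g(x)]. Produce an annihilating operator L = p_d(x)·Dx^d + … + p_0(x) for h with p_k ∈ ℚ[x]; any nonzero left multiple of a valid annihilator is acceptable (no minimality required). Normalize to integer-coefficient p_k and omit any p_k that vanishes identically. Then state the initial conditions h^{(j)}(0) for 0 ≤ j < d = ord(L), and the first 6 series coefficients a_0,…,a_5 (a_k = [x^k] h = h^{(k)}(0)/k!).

f: a_k = 0, 12, 0, -36, 0, 972/5, …
g: a_k = -1, -1, -2, -3, -5, -8, …
Sym-product of L_f,L_g gives L₀ (≤ ord 2).
Derive L from L₀ (diff closure).
L = (-30 + 1134·x^2 + 1944·x^3 + 2916·x^4) + (12 + 42·x - 108·x^2 + 198·x^3 + 1944·x^4 + 1944·x^5)·Dx + (-1 - 8·x - 26·x^2 - 36·x^3 - 126·x^4 + 324·x^5 + 243·x^6)·Dx^2  (order 2).
h: a_k = -12, -24, 36, 0, -912, -5472/5, …
ICs: h(0) = -12, h′(0) = -24.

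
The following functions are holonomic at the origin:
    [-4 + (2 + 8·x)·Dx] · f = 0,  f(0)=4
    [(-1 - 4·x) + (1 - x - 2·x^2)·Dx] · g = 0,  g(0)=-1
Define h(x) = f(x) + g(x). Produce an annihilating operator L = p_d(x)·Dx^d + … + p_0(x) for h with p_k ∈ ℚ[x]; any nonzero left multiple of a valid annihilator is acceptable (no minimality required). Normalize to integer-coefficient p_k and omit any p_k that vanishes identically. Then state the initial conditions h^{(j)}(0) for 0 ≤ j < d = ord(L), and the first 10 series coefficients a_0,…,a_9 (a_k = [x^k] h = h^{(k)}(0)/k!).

f: a_k = 4, 8, -8, 16, -40, 112, -336, 1056, -3432, 11440, …
g: a_k = -1, -1, -3, -5, -11, -21, -43, -85, -171, -341, …
f+g: L₀ = lclm(L_f,L_g), ord ≤ 1+1.
L = (16 + 84·x + 120·x^2 + 160·x^3) + (-10 - 52·x - 204·x^2 - 400·x^3 - 400·x^4)·Dx + (-1 + 7·x + 56·x^2 + 8·x^3 - 200·x^4 - 160·x^5)·Dx^2  (order 2).
h: a_k = 3, 7, -11, 11, -51, 91, -379, 971, -3603, 11099, …
ICs: h(0) = 3, h′(0) = 7.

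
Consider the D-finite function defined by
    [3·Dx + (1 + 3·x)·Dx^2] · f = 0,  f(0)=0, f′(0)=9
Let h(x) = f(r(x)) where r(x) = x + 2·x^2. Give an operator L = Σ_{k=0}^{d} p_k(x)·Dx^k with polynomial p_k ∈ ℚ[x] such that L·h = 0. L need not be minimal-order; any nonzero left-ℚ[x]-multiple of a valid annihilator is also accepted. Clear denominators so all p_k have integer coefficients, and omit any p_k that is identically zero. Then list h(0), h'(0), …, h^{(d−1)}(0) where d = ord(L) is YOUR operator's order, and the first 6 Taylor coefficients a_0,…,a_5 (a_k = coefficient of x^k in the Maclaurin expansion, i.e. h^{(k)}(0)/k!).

f: a_k = 0, 9, -27/2, 27, -243/4, 729/5, …
Substitute x→r, Dx→(1/r')Dx; clear ⇒ L₀.
L = (-1 + 12·x + 24·x^2)·Dx + (1 + 7·x + 18·x^2 + 24·x^3)·Dx^2  (order 2).
h: a_k = 0, 9, 9/2, -27, 189/4, -81/5, …
ICs: h(0) = 0, h′(0) = 9.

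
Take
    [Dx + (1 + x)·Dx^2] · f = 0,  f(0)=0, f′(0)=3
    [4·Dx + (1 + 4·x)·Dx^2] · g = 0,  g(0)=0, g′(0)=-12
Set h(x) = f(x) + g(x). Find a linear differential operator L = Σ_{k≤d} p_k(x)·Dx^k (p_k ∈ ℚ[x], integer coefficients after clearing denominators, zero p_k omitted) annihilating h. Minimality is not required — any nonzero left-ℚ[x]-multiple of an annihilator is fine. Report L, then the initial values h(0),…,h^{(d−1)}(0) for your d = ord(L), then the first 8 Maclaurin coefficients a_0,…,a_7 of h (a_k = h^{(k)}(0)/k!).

f: a_k = 0, 3, -3/2, 1, -3/4, 3/5, -1/2, 3/7, …
g: a_k = 0, -12, 24, -64, 192, -3072/5, 2048, -49152/7, …
h₀=f+g: left-lcm gives L₀, ord ≤ 4.
L = 8·Dx + (10 + 16·x)·Dx^2 + (1 + 5·x + 4·x^2)·Dx^3  (order 3).
h: a_k = 0, -9, 45/2, -63, 765/4, -3069/5, 4095/2, -49149/7, …
ICs: h(0) = 0, h′(0) = -9, h′′(0) = 45.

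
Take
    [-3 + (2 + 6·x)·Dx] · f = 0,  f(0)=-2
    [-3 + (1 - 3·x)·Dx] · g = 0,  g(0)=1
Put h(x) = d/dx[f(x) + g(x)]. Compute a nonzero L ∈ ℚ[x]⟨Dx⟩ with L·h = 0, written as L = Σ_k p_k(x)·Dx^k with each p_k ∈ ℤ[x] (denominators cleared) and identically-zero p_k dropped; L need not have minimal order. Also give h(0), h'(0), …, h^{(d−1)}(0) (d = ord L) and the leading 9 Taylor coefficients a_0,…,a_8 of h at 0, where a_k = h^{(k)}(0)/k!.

L = (-162 - 162·x) + (-63 - 486·x - 567·x^2)·Dx + (10 + 18·x - 90·x^2 - 162·x^3)·Dx^2  (order 2).
h: a_k = 0, 45/2, 567/8, 5589/16, 147015/128, 1165671/256, 15171219/1024, 110310093/2048, 5678092791/32768, …
ICs: h(0) = 0, h′(0) = 45/2.

f: a_k = -2, -3, 9/4, -27/8, 405/64, -1701/128, 15309/512, -72171/1024, 2814669/16384, …
g: a_k = 1, 3, 9, 27, 81, 243, 729, 2187, 6561, …
L₀ := lclm(L_f,L_g); ord L₀ ≤ 1+1.
h₀' ⇒ L via d/dx closure of L₀.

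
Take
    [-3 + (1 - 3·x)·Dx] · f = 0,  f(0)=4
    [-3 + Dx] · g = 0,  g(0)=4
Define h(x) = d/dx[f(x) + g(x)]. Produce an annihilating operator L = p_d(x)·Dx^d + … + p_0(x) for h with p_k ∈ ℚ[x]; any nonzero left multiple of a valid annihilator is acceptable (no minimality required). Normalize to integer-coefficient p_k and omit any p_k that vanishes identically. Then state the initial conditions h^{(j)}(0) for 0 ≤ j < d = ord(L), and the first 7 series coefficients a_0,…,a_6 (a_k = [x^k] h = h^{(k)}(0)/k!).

L = (36 + 54·x) + (-15 - 18·x + 27·x^2)·Dx + (1 - 9·x^2)·Dx^2  (order 2).
h: a_k = 24, 108, 378, 1350, 9801/2, 175203/10, 1224963/20, …
ICs: h(0) = 24, h′(0) = 108.

f: a_k = 4, 12, 36, 108, 324, 972, 2916, …
g: a_k = 4, 12, 18, 18, 27/2, 81/10, 81/20, …
L₀ := lclm(L_f,L_g); ord L₀ ≤ 1+1.
h₀' ⇒ L via d/dx closure of L₀.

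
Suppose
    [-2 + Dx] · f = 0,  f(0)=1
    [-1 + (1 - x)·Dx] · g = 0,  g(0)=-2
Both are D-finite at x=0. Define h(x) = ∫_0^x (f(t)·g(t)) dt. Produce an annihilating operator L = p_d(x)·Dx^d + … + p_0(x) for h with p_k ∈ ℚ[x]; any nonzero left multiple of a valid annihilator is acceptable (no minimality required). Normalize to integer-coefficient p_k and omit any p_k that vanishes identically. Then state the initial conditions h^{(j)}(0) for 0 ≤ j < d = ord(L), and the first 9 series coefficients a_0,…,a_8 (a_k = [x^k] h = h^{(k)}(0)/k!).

L = (3 - 2·x)·Dx + (-1 + x)·Dx^2  (order 2).
h: a_k = 0, -2, -3, -10/3, -19/6, -14/5, -109/45, -662/315, -155/84, …
ICs: h(0) = 0, h′(0) = -2.

f: a_k = 1, 2, 2, 4/3, 2/3, 4/15, 4/45, 8/315, 2/315, …
g: a_k = -2, -2, -2, -2, -2, -2, -2, -2, -2, …
h₀=f·g: eliminate ⇒ L₀, order ≤ 1·1.
h=∫₀ˣh₀: take L = L₀·Dx.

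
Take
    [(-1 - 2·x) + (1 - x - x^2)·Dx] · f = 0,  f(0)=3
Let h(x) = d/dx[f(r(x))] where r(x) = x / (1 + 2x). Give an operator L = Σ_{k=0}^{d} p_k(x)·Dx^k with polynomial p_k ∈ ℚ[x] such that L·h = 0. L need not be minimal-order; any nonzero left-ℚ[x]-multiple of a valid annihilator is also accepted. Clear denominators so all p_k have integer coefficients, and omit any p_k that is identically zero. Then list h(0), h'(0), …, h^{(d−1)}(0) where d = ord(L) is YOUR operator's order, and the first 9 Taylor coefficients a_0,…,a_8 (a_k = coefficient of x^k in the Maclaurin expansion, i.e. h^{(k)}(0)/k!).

f: a_k = 3, 3, 6, 9, 15, 24, 39, 63, 102, …
f∘r: x↦r, Dx↦Dx/r' in L_f ⇒ L₀.
Differentiate: ansatz ord ≤ ord L₀ ⇒ L.
L = (-6·x - 18·x^2 - 16·x^3) + (-1 - 9·x - 27·x^2 - 30·x^3 - 8·x^4)·Dx  (order 1).
h: a_k = 3, 0, -9, 36, -120, 378, -1155, 3456, -10179, …
ICs: h(0) = 3.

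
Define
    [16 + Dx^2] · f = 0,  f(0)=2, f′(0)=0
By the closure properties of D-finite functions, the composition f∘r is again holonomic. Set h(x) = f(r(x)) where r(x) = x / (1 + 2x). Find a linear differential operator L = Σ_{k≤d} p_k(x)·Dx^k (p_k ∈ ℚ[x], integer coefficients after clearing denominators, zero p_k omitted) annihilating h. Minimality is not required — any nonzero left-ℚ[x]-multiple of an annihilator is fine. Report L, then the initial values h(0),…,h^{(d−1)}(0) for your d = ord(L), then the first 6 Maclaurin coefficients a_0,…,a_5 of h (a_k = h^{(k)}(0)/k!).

f: a_k = 2, 0, -16, 0, 64/3, 0, …
Change of var in L_f (x↦r) gives L₀.
L = 16 + (4 + 24·x + 48·x^2 + 32·x^3)·Dx + (1 + 8·x + 24·x^2 + 32·x^3 + 16·x^4)·Dx^2  (order 2).
h: a_k = 2, 0, -16, 64, -512/3, 1024/3, …
ICs: h(0) = 2, h′(0) = 0.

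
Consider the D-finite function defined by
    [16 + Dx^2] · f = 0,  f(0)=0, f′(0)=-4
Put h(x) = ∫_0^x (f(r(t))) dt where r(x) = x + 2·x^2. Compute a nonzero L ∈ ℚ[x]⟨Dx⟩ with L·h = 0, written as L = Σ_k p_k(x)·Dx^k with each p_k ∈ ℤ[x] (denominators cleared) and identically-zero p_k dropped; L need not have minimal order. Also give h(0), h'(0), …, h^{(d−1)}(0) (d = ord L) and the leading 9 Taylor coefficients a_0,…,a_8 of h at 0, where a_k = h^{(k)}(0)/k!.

f: a_k = 0, -4, 0, 32/3, 0, -128/15, 0, 1024/315, 0, …
Change of var in L_f (x↦r) gives L₀.
h=∫₀ˣh₀: take L = L₀·Dx.
L = (16 + 192·x + 768·x^2 + 1024·x^3)·Dx - 4·Dx^2 + (1 + 4·x)·Dx^3  (order 3).
h: a_k = 0, 0, -2, -8/3, 8/3, 64/5, 896/45, 0, -13312/315, …
ICs: h(0) = 0, h′(0) = 0, h′′(0) = -4.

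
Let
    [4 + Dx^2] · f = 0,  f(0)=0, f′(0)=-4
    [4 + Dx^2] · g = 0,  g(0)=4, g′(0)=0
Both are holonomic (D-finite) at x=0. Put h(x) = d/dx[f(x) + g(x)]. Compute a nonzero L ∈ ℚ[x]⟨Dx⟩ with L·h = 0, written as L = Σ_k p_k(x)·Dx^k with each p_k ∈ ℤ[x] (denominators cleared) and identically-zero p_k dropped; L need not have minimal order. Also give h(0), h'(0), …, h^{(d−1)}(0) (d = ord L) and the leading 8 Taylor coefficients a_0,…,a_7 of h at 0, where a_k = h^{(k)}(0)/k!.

L = 4 + Dx^2  (order 2).
h: a_k = -4, -16, 8, 32/3, -8/3, -32/15, 16/45, 64/315, …
ICs: h(0) = -4, h′(0) = -16.

f: a_k = 0, -4, 0, 8/3, 0, -8/15, 0, 16/315, …
g: a_k = 4, 0, -8, 0, 8/3, 0, -16/45, 0, …
L₀ := lclm(L_f,L_g); ord L₀ ≤ 2+2.
h=h₀': d/dx-closure on L₀ ⇒ L.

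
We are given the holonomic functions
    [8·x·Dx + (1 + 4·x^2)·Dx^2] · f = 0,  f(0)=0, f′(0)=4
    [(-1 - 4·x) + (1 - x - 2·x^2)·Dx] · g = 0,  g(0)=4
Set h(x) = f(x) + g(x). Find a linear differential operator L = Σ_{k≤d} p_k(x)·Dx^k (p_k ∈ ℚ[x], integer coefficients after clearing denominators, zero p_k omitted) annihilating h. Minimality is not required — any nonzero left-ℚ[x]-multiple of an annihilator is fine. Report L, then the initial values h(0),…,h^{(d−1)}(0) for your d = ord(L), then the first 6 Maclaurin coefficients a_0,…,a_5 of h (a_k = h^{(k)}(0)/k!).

L = (24 - 96·x - 864·x^2 - 1536·x^3 - 3264·x^4 - 768·x^6)·Dx + (-19 - 80·x - 100·x^2 - 544·x^3 - 1424·x^4 - 2368·x^5 - 192·x^6 - 768·x^7)·Dx^2 + (3 + 7·x + 32·x^2 - 28·x^3 + 24·x^4 - 240·x^5 - 256·x^6 - 64·x^7 - 128·x^8)·Dx^3  (order 3).
h: a_k = 4, 8, 12, 44/3, 44, 484/5, …
ICs: h(0) = 4, h′(0) = 8, h′′(0) = 24.

f: a_k = 0, 4, 0, -16/3, 0, 64/5, …
g: a_k = 4, 4, 12, 20, 44, 84, …
h₀=f+g: left-lcm gives L₀, ord ≤ 3.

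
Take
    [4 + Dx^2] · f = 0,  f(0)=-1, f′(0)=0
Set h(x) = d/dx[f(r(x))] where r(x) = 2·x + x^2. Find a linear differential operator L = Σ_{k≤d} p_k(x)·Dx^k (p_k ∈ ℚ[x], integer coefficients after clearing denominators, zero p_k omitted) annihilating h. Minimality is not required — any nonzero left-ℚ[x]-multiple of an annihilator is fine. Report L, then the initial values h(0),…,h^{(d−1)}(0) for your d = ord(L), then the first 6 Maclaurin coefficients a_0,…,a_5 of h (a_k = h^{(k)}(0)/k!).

f: a_k = -1, 0, 2, 0, -2/3, 0, …
Change of var in L_f (x↦r) gives L₀.
Differentiate: ansatz ord ≤ ord L₀ ⇒ L.
L = (19 + 64·x + 96·x^2 + 64·x^3 + 16·x^4) + (-3 - 3·x)·Dx + (1 + 2·x + x^2)·Dx^2  (order 2).
h: a_k = 0, 16, 24, -104/3, -320/3, -928/15, …
ICs: h(0) = 0, h′(0) = 16.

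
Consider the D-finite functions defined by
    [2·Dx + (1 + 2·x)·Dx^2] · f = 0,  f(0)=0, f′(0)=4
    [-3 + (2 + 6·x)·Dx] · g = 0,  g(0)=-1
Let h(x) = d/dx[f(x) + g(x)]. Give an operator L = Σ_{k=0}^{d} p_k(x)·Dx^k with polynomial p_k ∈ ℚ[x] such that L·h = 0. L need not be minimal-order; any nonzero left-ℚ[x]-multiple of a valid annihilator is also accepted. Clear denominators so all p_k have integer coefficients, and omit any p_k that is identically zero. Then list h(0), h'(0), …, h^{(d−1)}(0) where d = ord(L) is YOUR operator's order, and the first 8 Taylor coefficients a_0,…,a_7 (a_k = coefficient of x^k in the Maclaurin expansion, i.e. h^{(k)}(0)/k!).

f: a_k = 0, 4, -4, 16/3, -8, 64/5, -64/3, 256/7, …
g: a_k = -1, -3/2, 9/8, -27/16, 405/128, -1701/256, 15309/1024, -72171/2048, …
f+g: L₀ = lclm(L_f,L_g), ord ≤ 2+1.
Differentiate: ansatz ord ≤ ord L₀ ⇒ L.
L = (-6 + 36·x) + (5 + 84·x + 180·x^2)·Dx + (2 + 22·x + 72·x^2 + 72·x^3)·Dx^2  (order 2).
h: a_k = 5/2, -23/4, 175/16, -619/32, 7879/256, -19609/512, 19091/2048, 717517/4096, …
ICs: h(0) = 5/2, h′(0) = -23/4.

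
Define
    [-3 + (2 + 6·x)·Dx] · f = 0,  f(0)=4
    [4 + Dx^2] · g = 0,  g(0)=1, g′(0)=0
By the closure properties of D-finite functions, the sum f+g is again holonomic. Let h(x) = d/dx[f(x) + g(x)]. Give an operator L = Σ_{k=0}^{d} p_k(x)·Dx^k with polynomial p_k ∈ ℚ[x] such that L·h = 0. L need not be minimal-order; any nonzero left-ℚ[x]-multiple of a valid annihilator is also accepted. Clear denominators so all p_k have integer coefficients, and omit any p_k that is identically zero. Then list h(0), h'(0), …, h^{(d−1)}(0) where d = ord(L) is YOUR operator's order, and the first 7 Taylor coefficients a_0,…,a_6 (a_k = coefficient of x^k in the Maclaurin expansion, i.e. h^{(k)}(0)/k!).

L = (-1812 - 1152·x - 1728·x^2) + (-344 - 1800·x - 3456·x^2 - 3456·x^3)·Dx + (-453 - 288·x - 432·x^2)·Dx^2 + (-86 - 450·x - 864·x^2 - 864·x^3)·Dx^3  (order 3).
h: a_k = 6, -13, 81/4, -1151/24, 8505/64, -689929/1920, 505197/512, …
ICs: h(0) = 6, h′(0) = -13, h′′(0) = 81/2.

f: a_k = 4, 6, -9/2, 27/4, -405/32, 1701/64, -15309/256, …
g: a_k = 1, 0, -2, 0, 2/3, 0, -4/45, …
f+g: L₀ = lclm(L_f,L_g), ord ≤ 1+2.
Differentiate: ansatz ord ≤ ord L₀ ⇒ L.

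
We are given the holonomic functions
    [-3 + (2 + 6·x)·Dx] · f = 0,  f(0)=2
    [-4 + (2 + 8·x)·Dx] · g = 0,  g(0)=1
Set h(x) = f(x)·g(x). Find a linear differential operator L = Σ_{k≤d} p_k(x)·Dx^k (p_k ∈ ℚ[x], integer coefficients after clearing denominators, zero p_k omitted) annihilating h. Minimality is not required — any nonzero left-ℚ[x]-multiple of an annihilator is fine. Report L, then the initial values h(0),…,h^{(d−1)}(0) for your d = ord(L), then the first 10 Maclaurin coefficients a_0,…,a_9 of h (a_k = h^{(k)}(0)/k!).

f: a_k = 2, 3, -9/4, 27/8, -405/64, 1701/128, -15309/512, 72171/1024, -2814669/16384, 14073345/32768, …
g: a_k = 1, 2, -2, 4, -10, 28, -84, 264, -858, 2860, …
Product ⇒ symmetric product L₀, ord ≤ 1.
L = (-7 - 24·x) + (2 + 14·x + 24·x^2)·Dx  (order 1).
h: a_k = 2, 7, -1/4, 7/8, -197/64, 1393/128, -19797/512, 141351/1024, -8111661/16384, 58450189/32768, …
ICs: h(0) = 2.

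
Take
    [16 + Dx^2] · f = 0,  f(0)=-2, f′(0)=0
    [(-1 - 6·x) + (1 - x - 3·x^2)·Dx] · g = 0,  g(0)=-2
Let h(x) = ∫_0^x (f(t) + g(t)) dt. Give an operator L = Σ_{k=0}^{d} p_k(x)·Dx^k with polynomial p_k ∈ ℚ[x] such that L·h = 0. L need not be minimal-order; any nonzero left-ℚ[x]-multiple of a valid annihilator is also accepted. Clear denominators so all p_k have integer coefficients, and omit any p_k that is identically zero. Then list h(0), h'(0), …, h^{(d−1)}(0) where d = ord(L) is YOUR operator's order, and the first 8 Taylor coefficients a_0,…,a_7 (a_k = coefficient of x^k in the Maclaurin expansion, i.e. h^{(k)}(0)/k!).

L = (-464 - 2816·x - 416·x^2 - 2112·x^3 - 5760·x^4 - 6912·x^5)·Dx + (192 - 304·x - 672·x^2 + 1312·x^3 + 1008·x^4 - 3456·x^5 - 3456·x^6)·Dx^2 + (-29 - 176·x - 26·x^2 - 132·x^3 - 360·x^4 - 432·x^5)·Dx^3 + (12 - 19·x - 42·x^2 + 82·x^3 + 63·x^4 - 216·x^5 - 216·x^6)·Dx^4  (order 4).
h: a_k = 0, -4, -1, 8/3, -7/2, -178/15, -40/3, -1174/45, …
ICs: h(0) = 0, h′(0) = -4, h′′(0) = -2, h′′′(0) = 16.

f: a_k = -2, 0, 16, 0, -64/3, 0, 512/45, 0, …
g: a_k = -2, -2, -8, -14, -38, -80, -194, -434, …
f+g: L₀ = lclm(L_f,L_g), ord ≤ 2+1.
Integrate: L := L₀·Dx.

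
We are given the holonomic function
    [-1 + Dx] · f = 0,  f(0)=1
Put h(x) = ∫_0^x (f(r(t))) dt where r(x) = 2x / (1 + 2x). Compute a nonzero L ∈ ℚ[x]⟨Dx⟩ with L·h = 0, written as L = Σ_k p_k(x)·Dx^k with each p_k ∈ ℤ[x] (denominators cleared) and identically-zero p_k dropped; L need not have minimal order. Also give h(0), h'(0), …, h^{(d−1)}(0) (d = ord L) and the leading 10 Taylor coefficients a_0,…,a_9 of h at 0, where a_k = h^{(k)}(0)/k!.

L = -2·Dx + (1 + 4·x + 4·x^2)·Dx^2  (order 2).
h: a_k = 0, 1, 1, -2/3, 1/3, 2/15, -38/45, 604/315, -1091/315, 15682/2835, …
ICs: h(0) = 0, h′(0) = 1.

f: a_k = 1, 1, 1/2, 1/6, 1/24, 1/120, 1/720, 1/5040, 1/40320, 1/362880, …
Change of var in L_f (x↦r) gives L₀.
∫: right-multiply L₀ by Dx.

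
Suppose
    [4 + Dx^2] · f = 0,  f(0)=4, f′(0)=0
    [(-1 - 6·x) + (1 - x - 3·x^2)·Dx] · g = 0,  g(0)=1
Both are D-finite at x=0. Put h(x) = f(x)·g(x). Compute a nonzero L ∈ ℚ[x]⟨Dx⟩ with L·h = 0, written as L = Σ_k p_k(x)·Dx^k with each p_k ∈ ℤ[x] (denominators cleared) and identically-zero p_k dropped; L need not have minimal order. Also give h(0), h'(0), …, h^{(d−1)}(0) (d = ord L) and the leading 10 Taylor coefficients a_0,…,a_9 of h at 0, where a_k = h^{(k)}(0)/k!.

L = (2 + 4·x + 12·x^2) + (2 + 12·x)·Dx + (-1 + x + 3·x^2)·Dx^2  (order 2).
h: a_k = 4, 4, 8, 20, 140/3, 320/3, 11084/45, 25484/45, 82232/63, 946324/315, …
ICs: h(0) = 4, h′(0) = 4.

f: a_k = 4, 0, -8, 0, 8/3, 0, -16/45, 0, 8/315, 0, …
g: a_k = 1, 1, 4, 7, 19, 40, 97, 217, 508, 1159, …
Sym-product of L_f,L_g gives L₀ (≤ ord 2).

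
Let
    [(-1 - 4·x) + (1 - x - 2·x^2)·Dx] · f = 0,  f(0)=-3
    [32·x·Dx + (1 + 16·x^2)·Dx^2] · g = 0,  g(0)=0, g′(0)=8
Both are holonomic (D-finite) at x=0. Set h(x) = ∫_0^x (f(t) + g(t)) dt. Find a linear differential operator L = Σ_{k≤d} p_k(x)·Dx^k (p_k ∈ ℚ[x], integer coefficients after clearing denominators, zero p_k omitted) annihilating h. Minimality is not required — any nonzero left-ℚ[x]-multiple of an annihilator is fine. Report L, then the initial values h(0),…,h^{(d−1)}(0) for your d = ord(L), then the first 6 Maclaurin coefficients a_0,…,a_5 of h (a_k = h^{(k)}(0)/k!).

L = (-96 + 384·x + 6912·x^2 + 15360·x^3 + 40704·x^4 + 12288·x^6)·Dx^2 + (31 + 104·x - 392·x^2 + 736·x^3 + 14912·x^4 + 27904·x^5 + 3072·x^6 + 12288·x^7)·Dx^3 + (-3 - 19·x - 128·x^2 - 152·x^3 - 1128·x^4 + 2496·x^5 + 2560·x^6 + 1024·x^7 + 2048·x^8)·Dx^4  (order 4).
h: a_k = 0, -3, 5/2, -3, -173/12, -33/5, …
ICs: h(0) = 0, h′(0) = -3, h′′(0) = 5, h′′′(0) = -18.

f: a_k = -3, -3, -9, -15, -33, -63, …
g: a_k = 0, 8, 0, -128/3, 0, 2048/5, …
Weyl lclm of L_f,L_g ⇒ L₀ (ord ≤ 3).
h=∫h₀ ⇒ L = L₀·Dx.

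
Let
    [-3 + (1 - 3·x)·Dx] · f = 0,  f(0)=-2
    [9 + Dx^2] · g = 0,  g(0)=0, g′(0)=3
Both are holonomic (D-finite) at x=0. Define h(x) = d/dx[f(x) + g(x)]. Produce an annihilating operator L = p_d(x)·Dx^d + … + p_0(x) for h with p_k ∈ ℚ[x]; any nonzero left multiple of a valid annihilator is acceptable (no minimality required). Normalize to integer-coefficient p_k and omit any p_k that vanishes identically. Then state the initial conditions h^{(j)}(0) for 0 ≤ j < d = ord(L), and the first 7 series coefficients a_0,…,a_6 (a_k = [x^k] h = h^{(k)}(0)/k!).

L = (702 - 324·x + 486·x^2) + (-63 + 243·x - 243·x^2 + 243·x^3)·Dx + (78 - 36·x + 54·x^2)·Dx^2 + (-7 + 27·x - 27·x^2 + 27·x^3)·Dx^3  (order 3).
h: a_k = -3, -36, -351/2, -648, -19359/8, -8748, -2449683/80, …
ICs: h(0) = -3, h′(0) = -36, h′′(0) = -351.

f: a_k = -2, -6, -18, -54, -162, -486, -1458, …
g: a_k = 0, 3, 0, -9/2, 0, 81/40, 0, …
f+g: L₀ = lclm(L_f,L_g), ord ≤ 1+2.
h=h₀': d/dx-closure on L₀ ⇒ L.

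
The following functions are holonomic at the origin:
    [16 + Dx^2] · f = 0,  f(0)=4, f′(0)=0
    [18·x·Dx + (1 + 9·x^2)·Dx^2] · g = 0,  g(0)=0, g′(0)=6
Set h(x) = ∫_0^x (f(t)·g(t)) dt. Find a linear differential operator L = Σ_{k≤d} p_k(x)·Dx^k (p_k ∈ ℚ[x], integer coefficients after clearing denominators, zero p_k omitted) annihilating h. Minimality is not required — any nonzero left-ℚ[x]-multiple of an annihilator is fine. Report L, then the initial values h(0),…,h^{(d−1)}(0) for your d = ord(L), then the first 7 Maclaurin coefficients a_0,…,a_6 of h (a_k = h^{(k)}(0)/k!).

L = (20800 + 494784·x^2 + 2923776·x^4 + 11943936·x^6 + 26873856·x^8)·Dx + (19584·x + 342144·x^3 + 2239488·x^5 + 6718464·x^7)·Dx^2 + (1700 + 42732·x^2 + 318816·x^4 + 1492992·x^6 + 3359232·x^8)·Dx^3 + (1224·x + 21384·x^3 + 139968·x^5 + 419904·x^7)·Dx^4 + (25 + 738·x^2 + 8505·x^4 + 46656·x^6 + 104976·x^8)·Dx^5  (order 5).
h: a_k = 0, 0, 12, 0, -66, 0, 3052/15, …
ICs: h(0) = 0, h′(0) = 0, h′′(0) = 24, h′′′(0) = 0, h′′′′(0) = -1584.

f: a_k = 4, 0, -32, 0, 128/3, 0, -1024/45, …
g: a_k = 0, 6, 0, -18, 0, 486/5, 0, …
Product ⇒ symmetric product L₀, ord ≤ 4.
∫: right-multiply L₀ by Dx.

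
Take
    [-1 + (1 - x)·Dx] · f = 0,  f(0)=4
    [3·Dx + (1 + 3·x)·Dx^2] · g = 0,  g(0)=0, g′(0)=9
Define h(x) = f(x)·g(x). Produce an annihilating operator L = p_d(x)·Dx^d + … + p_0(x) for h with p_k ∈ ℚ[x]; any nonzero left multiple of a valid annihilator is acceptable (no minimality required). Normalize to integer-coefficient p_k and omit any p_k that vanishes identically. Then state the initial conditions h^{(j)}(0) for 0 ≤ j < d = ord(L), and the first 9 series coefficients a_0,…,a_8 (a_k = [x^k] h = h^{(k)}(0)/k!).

f: a_k = 4, 4, 4, 4, 4, 4, 4, 4, 4, …
g: a_k = 0, 9, -27/2, 27, -243/4, 729/5, -729/2, 6561/7, -19683/8, …
f·g: L₀ = L_f ⊗_s L_g, ord ≤ 1·2.
L = 3 + (-1 + 9·x)·Dx + (-1 - 2·x + 3·x^2)·Dx^2  (order 2).
h: a_k = 0, 36, -18, 90, -153, 2151/5, -5139/5, 95247/35, -498411/70, …
ICs: h(0) = 0, h′(0) = 36.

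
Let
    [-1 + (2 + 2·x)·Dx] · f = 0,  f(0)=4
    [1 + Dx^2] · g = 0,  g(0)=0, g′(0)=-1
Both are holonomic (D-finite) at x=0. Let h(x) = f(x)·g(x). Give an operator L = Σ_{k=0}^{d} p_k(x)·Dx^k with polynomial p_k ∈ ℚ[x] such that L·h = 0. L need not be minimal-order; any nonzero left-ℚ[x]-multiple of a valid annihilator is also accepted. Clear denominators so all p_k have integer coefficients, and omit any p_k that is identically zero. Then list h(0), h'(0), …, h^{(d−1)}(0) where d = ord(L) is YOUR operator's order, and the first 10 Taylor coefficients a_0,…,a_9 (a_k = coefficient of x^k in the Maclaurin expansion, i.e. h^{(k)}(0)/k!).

f: a_k = 4, 2, -1/2, 1/4, -5/32, 7/64, -21/256, 33/512, -429/8192, 715/16384, …
g: a_k = 0, -1, 0, 1/6, 0, -1/120, 0, 1/5040, 0, -1/362880, …
f·g: L₀ = L_f ⊗_s L_g, ord ≤ 1·2.
L = (7 + 8·x + 4·x^2) + (-4 - 4·x)·Dx + (4 + 8·x + 4·x^2)·Dx^2  (order 2).
h: a_k = 0, -4, -2, 7/6, 1/12, 19/480, -27/320, 983/16128, -7727/161280, 185275/4644864, …
ICs: h(0) = 0, h′(0) = -4.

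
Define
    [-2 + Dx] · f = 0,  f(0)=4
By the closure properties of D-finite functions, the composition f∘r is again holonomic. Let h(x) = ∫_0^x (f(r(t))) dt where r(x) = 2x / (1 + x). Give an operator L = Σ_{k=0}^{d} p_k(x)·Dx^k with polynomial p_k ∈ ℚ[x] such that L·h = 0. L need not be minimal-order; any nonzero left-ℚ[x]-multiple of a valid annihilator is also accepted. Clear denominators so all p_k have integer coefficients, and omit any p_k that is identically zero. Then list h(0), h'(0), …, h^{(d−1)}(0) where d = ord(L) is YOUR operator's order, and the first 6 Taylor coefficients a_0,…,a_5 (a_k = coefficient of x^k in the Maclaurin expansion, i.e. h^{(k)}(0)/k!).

L = -4·Dx + (1 + 2·x + x^2)·Dx^2  (order 2).
h: a_k = 0, 4, 8, 16/3, -4/3, -16/15, …
ICs: h(0) = 0, h′(0) = 4.

f: a_k = 4, 8, 8, 16/3, 8/3, 16/15, …
Change of var in L_f (x↦r) gives L₀.
∫: right-multiply L₀ by Dx.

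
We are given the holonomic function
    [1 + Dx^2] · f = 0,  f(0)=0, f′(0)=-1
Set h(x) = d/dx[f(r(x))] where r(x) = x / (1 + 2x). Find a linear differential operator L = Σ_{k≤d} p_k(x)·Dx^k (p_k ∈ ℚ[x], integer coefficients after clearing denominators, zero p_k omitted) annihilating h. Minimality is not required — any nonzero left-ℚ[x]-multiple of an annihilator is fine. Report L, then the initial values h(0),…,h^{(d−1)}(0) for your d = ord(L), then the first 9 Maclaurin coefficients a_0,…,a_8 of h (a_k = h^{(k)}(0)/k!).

f: a_k = 0, -1, 0, 1/6, 0, -1/120, 0, 1/5040, 0, …
L₀ from L_f via x↦r, Dx↦r'^{-1}Dx.
h=h₀': d/dx-closure on L₀ ⇒ L.
L = (25 + 96·x + 96·x^2) + (12 + 72·x + 144·x^2 + 96·x^3)·Dx + (1 + 8·x + 24·x^2 + 32·x^3 + 16·x^4)·Dx^2  (order 2).
h: a_k = -1, 4, -23/2, 28, -1441/24, 225/2, -123479/720, 6599/45, 12104063/40320, …
ICs: h(0) = -1, h′(0) = 4.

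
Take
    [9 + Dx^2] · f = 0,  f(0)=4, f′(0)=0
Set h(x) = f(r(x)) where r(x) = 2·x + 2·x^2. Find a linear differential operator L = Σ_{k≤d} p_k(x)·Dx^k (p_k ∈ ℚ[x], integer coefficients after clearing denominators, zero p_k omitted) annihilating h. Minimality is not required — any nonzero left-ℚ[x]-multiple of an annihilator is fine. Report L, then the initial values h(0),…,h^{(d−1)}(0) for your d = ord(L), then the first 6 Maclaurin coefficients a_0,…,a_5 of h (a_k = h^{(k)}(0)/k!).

f: a_k = 4, 0, -18, 0, 27/2, 0, …
Substitute x→r, Dx→(1/r')Dx; clear ⇒ L₀.
L = (36 + 216·x + 432·x^2 + 288·x^3) - 2·Dx + (1 + 2·x)·Dx^2  (order 2).
h: a_k = 4, 0, -72, -144, 144, 864, …
ICs: h(0) = 4, h′(0) = 0.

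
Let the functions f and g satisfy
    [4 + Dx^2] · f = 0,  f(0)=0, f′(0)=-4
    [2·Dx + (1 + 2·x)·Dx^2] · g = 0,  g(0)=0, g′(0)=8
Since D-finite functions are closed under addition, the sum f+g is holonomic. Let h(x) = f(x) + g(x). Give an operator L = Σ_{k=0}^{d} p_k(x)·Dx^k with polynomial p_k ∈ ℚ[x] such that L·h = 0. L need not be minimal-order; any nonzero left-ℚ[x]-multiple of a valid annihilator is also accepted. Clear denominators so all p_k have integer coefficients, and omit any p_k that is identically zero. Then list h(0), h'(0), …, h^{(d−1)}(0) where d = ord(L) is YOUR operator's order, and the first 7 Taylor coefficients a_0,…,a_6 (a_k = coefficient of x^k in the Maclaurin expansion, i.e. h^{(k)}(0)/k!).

L = (56 + 32·x + 32·x^2)·Dx + (12 + 40·x + 48·x^2 + 32·x^3)·Dx^2 + (14 + 8·x + 8·x^2)·Dx^3 + (3 + 10·x + 12·x^2 + 8·x^3)·Dx^4  (order 4).
h: a_k = 0, 4, -8, 40/3, -16, 376/15, -128/3, …
ICs: h(0) = 0, h′(0) = 4, h′′(0) = -16, h′′′(0) = 80.

f: a_k = 0, -4, 0, 8/3, 0, -8/15, 0, …
g: a_k = 0, 8, -8, 32/3, -16, 128/5, -128/3, …
f+g: L₀ = lclm(L_f,L_g), ord ≤ 2+2.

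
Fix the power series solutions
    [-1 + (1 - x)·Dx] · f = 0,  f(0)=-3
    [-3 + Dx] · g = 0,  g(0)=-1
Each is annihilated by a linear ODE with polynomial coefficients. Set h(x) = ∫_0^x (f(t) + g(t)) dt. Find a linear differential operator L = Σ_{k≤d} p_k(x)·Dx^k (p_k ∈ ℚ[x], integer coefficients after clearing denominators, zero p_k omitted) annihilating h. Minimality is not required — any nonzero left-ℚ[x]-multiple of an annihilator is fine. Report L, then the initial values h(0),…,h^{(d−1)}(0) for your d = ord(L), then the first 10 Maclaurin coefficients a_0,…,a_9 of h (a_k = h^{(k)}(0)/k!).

L = (3 - 9·x)·Dx + (-7 + 18·x - 9·x^2)·Dx^2 + (2 - 5·x + 3·x^2)·Dx^3  (order 3).
h: a_k = 0, -4, -3, -5/2, -15/8, -51/40, -67/80, -321/560, -1923/4480, -4723/13440, …
ICs: h(0) = 0, h′(0) = -4, h′′(0) = -6.

f: a_k = -3, -3, -3, -3, -3, -3, -3, -3, -3, -3, …
g: a_k = -1, -3, -9/2, -9/2, -27/8, -81/40, -81/80, -243/560, -729/4480, -243/4480, …
Sum ⇒ L₀ = lclm(L_f,L_g) in ℚ(x)⟨Dx⟩.
h=∫₀ˣh₀: take L = L₀·Dx.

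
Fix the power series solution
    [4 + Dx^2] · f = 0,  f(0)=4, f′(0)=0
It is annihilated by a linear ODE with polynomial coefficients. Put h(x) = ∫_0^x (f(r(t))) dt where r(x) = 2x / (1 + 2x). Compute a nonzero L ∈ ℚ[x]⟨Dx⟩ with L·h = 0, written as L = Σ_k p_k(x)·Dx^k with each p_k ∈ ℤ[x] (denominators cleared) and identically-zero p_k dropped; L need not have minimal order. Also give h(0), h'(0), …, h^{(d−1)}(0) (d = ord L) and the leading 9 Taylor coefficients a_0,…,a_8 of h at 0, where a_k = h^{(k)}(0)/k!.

f: a_k = 4, 0, -8, 0, 8/3, 0, -16/45, 0, 8/315, …
h₀=f(r): pull back L_f along r ⇒ L₀.
Integrate: L := L₀·Dx.
L = 16·Dx + (4 + 24·x + 48·x^2 + 32·x^3)·Dx^2 + (1 + 8·x + 24·x^2 + 32·x^3 + 16·x^4)·Dx^3  (order 3).
h: a_k = 0, 4, 0, -32/3, 32, -1024/15, 1024/9, -5632/45, -256/5, …
ICs: h(0) = 0, h′(0) = 4, h′′(0) = 0.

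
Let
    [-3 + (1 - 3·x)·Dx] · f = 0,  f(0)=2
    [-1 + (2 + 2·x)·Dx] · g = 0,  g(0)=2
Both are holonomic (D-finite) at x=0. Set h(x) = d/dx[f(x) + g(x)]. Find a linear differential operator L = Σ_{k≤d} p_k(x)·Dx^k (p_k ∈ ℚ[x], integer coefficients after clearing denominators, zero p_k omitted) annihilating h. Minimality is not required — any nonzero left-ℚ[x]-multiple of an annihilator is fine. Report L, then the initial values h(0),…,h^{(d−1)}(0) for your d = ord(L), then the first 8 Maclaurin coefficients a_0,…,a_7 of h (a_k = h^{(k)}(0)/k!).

f: a_k = 2, 6, 18, 54, 162, 486, 1458, 4374, …
g: a_k = 2, 1, -1/4, 1/8, -5/64, 7/128, -21/512, 33/1024, …
f+g: L₀ = lclm(L_f,L_g), ord ≤ 1+1.
Differentiate: ansatz ord ≤ ord L₀ ⇒ L.
L = (-126 - 54·x) + (-213 - 450·x - 189·x^2)·Dx + (26 - 34·x - 114·x^2 - 54·x^3)·Dx^2  (order 2).
h: a_k = 7, 71/2, 1299/8, 10363/16, 311075/128, 2239425/256, 31353063/1024, 214990419/2048, …
ICs: h(0) = 7, h′(0) = 71/2.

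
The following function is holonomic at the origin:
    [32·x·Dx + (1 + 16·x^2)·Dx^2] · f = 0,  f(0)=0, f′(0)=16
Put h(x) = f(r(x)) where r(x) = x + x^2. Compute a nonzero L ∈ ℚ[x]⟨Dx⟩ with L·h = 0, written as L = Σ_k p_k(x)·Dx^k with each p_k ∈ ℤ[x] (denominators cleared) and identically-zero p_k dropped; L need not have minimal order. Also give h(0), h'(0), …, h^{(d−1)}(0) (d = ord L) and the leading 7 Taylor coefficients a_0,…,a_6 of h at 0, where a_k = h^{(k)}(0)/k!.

f: a_k = 0, 16, 0, -256/3, 0, 4096/5, 0, …
Substitute x→r, Dx→(1/r')Dx; clear ⇒ L₀.
L = (-2 + 32·x + 128·x^2 + 192·x^3 + 96·x^4)·Dx + (1 + 2·x + 16·x^2 + 64·x^3 + 80·x^4 + 32·x^5)·Dx^2  (order 2).
h: a_k = 0, 16, 16, -256/3, -256, 2816/5, 12032/3, …
ICs: h(0) = 0, h′(0) = 16.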